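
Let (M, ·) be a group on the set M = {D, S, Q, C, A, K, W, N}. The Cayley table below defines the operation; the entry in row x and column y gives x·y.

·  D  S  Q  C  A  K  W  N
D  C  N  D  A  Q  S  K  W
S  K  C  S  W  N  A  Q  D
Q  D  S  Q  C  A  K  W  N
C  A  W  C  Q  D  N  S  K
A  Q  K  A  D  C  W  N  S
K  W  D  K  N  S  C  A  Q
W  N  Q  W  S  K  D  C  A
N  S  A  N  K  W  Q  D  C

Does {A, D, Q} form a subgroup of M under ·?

A·A = C, which is not in {A, D, Q}.
The subset is not closed under ·, so it is not a subgroup.

No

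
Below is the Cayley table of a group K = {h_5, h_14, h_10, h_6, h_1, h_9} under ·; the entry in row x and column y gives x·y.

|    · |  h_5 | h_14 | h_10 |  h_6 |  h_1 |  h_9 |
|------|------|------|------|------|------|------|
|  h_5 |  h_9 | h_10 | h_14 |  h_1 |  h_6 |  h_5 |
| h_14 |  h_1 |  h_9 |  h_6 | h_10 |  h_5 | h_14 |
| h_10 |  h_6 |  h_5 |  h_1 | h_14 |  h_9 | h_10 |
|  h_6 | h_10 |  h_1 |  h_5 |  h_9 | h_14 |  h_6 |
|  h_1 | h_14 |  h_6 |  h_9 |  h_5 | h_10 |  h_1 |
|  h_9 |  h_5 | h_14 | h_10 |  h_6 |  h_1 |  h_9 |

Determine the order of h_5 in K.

2

The identity element is h_9 (its row matches the header).
h_5^1 = h_5
h_5^2 = h_5·h_5 = h_9
The first power of h_5 equal to the identity is h_5^2, so ord(h_5) = 2.
(Structurally, K here is isomorphic to the symmetric group S_3.)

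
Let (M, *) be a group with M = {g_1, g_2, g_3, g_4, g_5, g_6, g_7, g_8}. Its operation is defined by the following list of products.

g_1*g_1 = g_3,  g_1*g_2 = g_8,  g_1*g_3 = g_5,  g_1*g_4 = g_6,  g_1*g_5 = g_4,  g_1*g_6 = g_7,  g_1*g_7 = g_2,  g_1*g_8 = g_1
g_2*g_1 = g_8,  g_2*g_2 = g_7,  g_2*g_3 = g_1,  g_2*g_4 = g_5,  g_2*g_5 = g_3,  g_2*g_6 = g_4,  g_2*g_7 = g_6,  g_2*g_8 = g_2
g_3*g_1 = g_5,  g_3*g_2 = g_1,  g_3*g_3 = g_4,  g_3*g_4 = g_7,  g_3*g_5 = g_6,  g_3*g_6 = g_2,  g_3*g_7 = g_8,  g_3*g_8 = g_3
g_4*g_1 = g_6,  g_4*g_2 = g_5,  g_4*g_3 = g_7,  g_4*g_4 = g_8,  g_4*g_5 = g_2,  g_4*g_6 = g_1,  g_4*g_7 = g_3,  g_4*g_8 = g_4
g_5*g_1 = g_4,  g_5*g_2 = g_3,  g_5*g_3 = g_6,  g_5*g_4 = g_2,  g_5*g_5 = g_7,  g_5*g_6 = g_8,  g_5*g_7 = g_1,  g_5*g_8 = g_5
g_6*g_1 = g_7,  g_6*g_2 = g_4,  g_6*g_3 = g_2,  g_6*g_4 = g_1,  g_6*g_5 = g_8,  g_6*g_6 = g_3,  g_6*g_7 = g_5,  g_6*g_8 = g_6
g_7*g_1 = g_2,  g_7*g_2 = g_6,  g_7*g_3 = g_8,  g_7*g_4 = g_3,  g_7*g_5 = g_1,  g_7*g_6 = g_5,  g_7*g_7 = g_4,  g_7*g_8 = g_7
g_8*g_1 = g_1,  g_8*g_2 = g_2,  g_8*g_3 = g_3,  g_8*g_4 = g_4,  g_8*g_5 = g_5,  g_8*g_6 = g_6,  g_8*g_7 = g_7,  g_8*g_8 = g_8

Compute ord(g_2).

The identity element is g_8 (its row matches the header).
g_2^1 = g_2
g_2^2 = g_2*g_2 = g_7
g_2^3 = g_7*g_2 = g_6
g_2^4 = g_6*g_2 = g_4
g_2^5 = g_4*g_2 = g_5
g_2^6 = g_5*g_2 = g_3
g_2^7 = g_3*g_2 = g_1
g_2^8 = g_1*g_2 = g_8
The first power of g_2 equal to the identity is g_2^8, so ord(g_2) = 8.

8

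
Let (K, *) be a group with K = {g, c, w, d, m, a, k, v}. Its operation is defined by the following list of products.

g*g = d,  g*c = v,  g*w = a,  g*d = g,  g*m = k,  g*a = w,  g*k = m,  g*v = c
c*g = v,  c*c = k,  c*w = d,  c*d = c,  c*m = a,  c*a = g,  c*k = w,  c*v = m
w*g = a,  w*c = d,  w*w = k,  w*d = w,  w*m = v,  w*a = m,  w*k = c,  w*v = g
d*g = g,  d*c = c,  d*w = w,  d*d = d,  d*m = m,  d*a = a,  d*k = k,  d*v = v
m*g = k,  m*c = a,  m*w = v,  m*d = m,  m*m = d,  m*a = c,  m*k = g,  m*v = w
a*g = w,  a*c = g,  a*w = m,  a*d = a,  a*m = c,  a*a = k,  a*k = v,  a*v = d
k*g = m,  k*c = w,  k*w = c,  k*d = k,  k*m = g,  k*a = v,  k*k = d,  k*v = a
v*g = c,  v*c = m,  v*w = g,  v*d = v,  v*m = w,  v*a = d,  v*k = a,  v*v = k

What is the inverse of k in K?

k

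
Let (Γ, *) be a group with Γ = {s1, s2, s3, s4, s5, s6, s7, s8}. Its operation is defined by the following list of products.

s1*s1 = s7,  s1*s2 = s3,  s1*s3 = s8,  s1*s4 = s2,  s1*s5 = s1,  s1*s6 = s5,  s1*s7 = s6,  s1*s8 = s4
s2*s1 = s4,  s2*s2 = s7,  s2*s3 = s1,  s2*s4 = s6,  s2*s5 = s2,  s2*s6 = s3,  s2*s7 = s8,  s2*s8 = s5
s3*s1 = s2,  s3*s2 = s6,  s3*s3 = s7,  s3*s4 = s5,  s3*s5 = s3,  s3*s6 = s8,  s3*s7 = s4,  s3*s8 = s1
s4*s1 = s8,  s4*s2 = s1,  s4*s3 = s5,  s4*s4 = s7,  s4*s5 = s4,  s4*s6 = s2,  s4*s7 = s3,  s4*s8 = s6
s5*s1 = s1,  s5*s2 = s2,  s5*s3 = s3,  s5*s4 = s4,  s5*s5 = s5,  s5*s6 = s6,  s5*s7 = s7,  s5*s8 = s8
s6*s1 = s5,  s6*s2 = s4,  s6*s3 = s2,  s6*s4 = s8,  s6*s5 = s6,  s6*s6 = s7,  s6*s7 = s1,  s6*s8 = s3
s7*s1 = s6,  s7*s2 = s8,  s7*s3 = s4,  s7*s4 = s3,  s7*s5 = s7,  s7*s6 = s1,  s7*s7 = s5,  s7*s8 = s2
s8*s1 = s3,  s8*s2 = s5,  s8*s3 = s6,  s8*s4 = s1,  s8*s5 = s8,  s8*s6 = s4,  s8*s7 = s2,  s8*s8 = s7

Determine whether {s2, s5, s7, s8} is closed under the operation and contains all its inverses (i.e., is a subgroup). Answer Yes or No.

{s2, s5, s7, s8} contains the identity s5.
Checking products: every product of two elements of {s2, s5, s7, s8} (read from the table) lies in {s2, s5, s7, s8}, so the set is closed.
In a finite group, a nonempty closed subset is a subgroup. So {s2, s5, s7, s8} ≤ Γ.

Yes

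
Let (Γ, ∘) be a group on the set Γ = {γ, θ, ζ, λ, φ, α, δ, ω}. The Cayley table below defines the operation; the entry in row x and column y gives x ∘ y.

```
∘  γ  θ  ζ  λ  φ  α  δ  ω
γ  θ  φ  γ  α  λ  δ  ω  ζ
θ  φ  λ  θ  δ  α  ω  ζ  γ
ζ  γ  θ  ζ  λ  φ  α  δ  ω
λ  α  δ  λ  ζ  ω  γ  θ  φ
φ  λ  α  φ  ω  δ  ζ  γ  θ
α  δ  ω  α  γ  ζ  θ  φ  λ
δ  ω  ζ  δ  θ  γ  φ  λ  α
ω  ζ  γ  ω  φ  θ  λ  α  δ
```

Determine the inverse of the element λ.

λ

First locate the identity: row ζ matches the header, so ζ is the identity.
Scan row λ for ζ: λ ∘ λ = ζ. Hence λ^(-1) = λ.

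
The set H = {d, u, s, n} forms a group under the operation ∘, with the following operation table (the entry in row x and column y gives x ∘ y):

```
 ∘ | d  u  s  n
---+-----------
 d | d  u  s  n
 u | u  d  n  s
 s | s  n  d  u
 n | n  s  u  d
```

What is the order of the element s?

2

The identity element is d (its row matches the header).
s^1 = s
s^2 = s ∘ s = d
The first power of s equal to the identity is s^2, so ord(s) = 2.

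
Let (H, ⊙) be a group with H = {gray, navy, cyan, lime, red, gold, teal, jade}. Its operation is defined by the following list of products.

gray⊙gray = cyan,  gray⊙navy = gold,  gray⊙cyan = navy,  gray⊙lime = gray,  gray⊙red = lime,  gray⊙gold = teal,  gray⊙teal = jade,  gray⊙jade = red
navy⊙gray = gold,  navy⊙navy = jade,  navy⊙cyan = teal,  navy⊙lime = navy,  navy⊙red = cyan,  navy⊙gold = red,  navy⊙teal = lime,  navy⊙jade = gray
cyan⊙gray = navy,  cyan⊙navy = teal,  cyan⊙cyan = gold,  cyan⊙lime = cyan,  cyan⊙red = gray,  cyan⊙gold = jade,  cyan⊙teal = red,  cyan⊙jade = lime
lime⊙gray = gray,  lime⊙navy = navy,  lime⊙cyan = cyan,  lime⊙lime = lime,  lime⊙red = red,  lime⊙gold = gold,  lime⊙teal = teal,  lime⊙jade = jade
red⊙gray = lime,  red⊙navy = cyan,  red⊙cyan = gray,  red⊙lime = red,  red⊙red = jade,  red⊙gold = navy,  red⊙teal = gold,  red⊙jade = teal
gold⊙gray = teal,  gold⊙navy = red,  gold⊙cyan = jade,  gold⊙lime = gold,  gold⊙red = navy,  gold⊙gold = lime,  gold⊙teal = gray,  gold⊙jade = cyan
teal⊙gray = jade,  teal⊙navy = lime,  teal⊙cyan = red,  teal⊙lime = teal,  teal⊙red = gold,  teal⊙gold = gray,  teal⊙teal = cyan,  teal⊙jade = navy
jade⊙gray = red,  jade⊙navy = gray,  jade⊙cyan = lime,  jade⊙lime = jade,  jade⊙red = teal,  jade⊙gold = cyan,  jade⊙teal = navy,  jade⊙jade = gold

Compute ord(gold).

2

The identity element is lime (its row matches the header).
gold^1 = gold
gold^2 = gold ⊙ gold = lime
The first power of gold equal to the identity is gold^2, so ord(gold) = 2.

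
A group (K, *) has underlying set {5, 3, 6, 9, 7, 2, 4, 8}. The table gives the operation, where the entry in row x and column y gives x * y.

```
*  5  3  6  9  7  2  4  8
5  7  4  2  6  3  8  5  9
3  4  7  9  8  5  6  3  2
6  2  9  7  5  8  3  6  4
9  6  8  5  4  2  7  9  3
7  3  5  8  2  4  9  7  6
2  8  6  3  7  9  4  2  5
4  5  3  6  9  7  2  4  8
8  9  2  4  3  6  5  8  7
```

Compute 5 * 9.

Read row 5, column 9: 5 * 9 = 6.

6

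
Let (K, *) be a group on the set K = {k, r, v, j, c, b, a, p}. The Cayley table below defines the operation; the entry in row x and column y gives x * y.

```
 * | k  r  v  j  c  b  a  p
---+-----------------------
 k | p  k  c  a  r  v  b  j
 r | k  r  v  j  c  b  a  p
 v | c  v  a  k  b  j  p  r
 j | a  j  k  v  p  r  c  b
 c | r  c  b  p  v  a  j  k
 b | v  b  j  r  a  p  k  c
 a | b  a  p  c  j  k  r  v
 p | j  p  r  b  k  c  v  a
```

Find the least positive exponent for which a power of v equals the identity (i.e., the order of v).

The identity element is r (its row matches the header).
v^1 = v
v^2 = v * v = a
v^3 = a * v = p
v^4 = p * v = r
The first power of v equal to the identity is v^4, so ord(v) = 4.

4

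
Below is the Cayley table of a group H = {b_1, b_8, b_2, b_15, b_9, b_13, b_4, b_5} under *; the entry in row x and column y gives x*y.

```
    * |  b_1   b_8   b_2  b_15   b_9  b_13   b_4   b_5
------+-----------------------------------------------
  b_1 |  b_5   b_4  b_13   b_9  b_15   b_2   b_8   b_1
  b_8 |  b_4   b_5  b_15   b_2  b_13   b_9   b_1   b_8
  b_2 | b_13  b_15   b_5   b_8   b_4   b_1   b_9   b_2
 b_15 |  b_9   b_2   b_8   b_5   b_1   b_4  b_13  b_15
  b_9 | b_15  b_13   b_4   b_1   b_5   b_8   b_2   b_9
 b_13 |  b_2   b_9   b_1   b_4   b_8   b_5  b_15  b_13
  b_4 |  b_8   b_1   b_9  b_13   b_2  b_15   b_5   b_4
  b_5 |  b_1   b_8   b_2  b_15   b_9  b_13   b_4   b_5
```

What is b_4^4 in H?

b_5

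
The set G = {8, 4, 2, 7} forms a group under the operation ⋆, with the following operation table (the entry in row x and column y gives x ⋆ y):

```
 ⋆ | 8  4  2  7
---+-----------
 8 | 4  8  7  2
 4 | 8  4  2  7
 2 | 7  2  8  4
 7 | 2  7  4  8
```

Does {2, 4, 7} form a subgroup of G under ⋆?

No

7 ⋆ 7 = 8, which is not in {2, 4, 7}.
The subset is not closed under ⋆, so it is not a subgroup.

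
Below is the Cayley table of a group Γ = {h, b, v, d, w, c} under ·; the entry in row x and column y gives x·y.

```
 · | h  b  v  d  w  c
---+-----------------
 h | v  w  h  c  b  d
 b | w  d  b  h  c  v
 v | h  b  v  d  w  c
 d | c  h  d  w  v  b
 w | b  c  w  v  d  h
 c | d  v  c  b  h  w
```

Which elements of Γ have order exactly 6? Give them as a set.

Identity is v. Compute the order of each non-identity element by repeated multiplication:
  h: h → v  (order 2)
  b: b → d → h → w → c → v  (order 6)
  d: d → w → v  (order 3)
  w: w → d → v  (order 3)
  c: c → w → h → d → b → v  (order 6)
Elements of order 6: {b, c}.

{b, c}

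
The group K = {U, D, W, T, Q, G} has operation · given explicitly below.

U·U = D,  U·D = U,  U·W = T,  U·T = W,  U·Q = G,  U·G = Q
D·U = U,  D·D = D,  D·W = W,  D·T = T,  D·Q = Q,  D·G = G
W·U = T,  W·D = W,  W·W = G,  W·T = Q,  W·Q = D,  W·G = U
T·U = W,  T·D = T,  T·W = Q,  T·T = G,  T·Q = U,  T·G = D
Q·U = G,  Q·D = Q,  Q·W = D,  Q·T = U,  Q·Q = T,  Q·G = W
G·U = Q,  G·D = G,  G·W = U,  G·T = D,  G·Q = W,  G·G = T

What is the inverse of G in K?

First locate the identity: row D matches the header, so D is the identity.
Scan row G for D: G·T = D. Hence G^(-1) = T.

T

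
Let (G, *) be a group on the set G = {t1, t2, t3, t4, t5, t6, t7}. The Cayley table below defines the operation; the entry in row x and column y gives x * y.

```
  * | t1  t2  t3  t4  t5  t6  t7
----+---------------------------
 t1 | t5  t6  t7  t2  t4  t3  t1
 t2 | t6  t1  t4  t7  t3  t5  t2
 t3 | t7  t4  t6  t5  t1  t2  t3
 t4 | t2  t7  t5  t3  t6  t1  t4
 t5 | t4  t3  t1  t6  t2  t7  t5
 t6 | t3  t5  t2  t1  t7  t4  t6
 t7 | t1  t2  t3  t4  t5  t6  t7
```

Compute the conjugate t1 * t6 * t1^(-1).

t6

The identity is t7. In row t1, the entry t7 sits in column t3, so t1^(-1) = t3.
t1 * t6 = t3
t3 * t3 = t6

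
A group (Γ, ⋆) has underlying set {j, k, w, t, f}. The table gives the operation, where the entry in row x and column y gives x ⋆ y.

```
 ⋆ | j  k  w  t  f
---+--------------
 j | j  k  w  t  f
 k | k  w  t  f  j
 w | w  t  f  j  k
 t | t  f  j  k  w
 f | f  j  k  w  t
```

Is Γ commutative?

Check whether the table is symmetric across its main diagonal.
Every entry (row x, col y) equals the entry (row y, col x), so Γ is abelian.

Yes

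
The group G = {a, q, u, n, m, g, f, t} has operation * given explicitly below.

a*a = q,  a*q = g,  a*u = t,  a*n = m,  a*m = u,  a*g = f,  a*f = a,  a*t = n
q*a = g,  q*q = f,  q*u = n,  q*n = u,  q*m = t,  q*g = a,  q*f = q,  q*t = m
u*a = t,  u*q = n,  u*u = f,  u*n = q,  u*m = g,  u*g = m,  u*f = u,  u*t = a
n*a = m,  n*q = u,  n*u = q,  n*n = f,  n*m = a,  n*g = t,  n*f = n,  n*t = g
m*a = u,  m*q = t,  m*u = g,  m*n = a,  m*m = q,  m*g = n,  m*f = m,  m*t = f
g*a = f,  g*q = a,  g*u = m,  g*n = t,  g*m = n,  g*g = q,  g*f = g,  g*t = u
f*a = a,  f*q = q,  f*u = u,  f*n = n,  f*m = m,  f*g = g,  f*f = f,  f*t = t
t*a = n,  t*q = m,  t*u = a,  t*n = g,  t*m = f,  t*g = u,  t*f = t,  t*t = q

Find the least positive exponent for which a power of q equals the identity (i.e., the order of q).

The identity element is f (its row matches the header).
q^1 = q
q^2 = q*q = f
The first power of q equal to the identity is q^2, so ord(q) = 2.

2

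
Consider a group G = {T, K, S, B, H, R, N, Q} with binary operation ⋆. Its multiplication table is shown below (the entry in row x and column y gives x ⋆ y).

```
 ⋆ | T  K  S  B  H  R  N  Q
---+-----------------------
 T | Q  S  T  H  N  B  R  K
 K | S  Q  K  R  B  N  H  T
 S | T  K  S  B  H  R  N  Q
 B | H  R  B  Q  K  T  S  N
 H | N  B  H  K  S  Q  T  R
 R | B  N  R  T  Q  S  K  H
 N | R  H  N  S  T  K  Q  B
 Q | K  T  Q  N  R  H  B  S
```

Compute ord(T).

4

The identity element is S (its row matches the header).
T^1 = T
T^2 = T ⋆ T = Q
T^3 = Q ⋆ T = K
T^4 = K ⋆ T = S
The first power of T equal to the identity is T^4, so ord(T) = 4.
(Structurally, G here is isomorphic to Z_2 x Z_4.)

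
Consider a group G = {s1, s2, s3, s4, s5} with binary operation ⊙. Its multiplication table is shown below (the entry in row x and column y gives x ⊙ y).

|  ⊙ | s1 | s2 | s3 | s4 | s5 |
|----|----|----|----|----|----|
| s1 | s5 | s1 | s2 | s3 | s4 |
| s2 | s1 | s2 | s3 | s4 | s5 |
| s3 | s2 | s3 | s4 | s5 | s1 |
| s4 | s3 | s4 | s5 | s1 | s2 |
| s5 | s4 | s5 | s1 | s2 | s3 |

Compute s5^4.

s4

s5^1 = s5
s5^2 = s5 ⊙ s5 = s3
s5^3 = s3 ⊙ s5 = s1
s5^4 = s1 ⊙ s5 = s4
(Structurally, G here is isomorphic to the cyclic group Z_5.)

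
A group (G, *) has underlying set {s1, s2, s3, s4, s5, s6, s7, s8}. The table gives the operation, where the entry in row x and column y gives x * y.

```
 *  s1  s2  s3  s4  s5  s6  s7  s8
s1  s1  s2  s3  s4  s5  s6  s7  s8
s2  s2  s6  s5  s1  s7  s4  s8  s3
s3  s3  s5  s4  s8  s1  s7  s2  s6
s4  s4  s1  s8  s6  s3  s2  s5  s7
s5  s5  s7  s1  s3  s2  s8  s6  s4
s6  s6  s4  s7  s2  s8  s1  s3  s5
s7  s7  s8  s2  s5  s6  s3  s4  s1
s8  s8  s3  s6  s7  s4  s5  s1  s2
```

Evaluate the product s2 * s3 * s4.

s3

s2 * s3 = s5
s5 * s4 = s3
(Structurally, G here is isomorphic to the cyclic group Z_8.)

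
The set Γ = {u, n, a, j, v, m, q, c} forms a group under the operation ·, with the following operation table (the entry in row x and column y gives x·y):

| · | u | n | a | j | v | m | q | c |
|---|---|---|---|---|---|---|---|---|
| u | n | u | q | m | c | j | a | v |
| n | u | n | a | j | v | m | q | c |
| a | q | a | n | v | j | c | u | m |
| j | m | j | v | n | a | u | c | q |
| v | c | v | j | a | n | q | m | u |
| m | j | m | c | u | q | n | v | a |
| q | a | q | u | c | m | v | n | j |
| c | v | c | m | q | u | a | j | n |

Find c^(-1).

First locate the identity: row n matches the header, so n is the identity.
Scan row c for n: c·c = n. Hence c^(-1) = c.
(Structurally, Γ here is isomorphic to the elementary abelian group (Z_2)^3.)

c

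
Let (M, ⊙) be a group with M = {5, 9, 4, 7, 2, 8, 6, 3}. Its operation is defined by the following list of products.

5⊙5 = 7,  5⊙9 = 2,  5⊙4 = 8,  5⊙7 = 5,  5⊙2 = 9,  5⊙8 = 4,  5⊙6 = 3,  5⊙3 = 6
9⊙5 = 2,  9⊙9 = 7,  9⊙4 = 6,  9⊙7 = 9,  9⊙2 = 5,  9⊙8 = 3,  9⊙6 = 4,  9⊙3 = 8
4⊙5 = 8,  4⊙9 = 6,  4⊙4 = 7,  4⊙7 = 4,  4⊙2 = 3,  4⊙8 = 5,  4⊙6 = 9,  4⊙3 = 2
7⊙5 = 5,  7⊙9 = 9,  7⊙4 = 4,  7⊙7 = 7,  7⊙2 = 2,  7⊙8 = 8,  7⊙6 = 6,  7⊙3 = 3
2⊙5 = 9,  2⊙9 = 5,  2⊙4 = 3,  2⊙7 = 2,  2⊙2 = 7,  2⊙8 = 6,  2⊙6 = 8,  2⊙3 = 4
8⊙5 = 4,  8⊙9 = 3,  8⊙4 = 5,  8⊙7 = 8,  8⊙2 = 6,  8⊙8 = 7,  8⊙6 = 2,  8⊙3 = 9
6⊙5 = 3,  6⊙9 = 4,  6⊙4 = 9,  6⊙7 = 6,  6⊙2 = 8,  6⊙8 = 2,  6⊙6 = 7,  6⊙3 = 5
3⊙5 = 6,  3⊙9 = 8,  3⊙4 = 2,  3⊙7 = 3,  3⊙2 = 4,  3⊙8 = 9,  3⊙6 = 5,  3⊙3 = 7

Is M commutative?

Yes

Check whether the table is symmetric across its main diagonal.
Every entry (row x, col y) equals the entry (row y, col x), so M is abelian.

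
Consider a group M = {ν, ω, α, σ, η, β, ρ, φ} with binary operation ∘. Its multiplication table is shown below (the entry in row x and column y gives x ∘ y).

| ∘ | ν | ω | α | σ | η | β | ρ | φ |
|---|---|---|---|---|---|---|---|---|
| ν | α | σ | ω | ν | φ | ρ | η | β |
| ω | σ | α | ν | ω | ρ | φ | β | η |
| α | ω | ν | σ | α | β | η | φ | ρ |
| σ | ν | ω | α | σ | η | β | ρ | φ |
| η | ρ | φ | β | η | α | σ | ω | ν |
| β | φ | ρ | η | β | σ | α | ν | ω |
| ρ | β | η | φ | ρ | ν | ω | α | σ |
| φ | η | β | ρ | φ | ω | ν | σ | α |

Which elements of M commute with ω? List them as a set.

Compare row ω with column ω entry by entry.
α ∘ ω = ν = ω ∘ α, so α commutes with ω.
η ∘ ω = φ but ω ∘ η = ρ, so η does not.
Collecting the elements that commute with ω: C(ω) = {α, ν, σ, ω}.

{α, ν, σ, ω}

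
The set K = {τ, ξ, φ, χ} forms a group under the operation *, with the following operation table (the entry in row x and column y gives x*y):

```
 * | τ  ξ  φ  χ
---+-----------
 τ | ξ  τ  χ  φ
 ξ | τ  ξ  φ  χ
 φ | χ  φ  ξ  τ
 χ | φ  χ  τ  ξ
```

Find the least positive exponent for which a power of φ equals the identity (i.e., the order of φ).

2

The identity element is ξ (its row matches the header).
φ^1 = φ
φ^2 = φ*φ = ξ
The first power of φ equal to the identity is φ^2, so ord(φ) = 2.
(Structurally, K here is isomorphic to the Klein four-group V_4.)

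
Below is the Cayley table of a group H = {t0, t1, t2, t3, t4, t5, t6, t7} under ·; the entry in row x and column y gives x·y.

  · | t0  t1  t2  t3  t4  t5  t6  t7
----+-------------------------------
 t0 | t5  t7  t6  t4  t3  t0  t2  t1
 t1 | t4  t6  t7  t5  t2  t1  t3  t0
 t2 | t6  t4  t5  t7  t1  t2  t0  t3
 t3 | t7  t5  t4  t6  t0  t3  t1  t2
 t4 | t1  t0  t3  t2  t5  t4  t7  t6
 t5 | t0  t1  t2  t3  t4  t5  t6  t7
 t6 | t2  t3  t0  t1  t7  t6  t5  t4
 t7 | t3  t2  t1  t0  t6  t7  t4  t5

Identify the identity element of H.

t5

The identity e satisfies e·x = x for all x, so its row in the table reproduces the column headers.
Row t5 reads: t0, t1, t2, t3, t4, t5, t6, t7 — exactly the header order. So t5 is the identity.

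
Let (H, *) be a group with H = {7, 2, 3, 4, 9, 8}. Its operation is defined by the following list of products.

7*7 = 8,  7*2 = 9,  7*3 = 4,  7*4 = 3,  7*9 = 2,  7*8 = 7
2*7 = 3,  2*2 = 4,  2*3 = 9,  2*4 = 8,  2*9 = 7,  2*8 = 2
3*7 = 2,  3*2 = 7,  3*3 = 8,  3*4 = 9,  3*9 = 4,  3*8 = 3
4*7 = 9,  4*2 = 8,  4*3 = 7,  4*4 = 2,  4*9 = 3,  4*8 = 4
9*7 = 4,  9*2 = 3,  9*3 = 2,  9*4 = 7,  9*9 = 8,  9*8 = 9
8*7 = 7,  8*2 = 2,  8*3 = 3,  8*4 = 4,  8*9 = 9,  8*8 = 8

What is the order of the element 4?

3

The identity element is 8 (its row matches the header).
4^1 = 4
4^2 = 4*4 = 2
4^3 = 2*4 = 8
The first power of 4 equal to the identity is 4^3, so ord(4) = 3.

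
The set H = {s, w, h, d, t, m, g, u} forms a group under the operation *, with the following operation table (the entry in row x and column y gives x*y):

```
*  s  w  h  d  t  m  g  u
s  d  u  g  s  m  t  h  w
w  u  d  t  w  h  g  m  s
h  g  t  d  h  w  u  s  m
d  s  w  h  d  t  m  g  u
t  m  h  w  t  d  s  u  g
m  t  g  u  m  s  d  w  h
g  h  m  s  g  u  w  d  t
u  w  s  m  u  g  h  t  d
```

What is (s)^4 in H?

d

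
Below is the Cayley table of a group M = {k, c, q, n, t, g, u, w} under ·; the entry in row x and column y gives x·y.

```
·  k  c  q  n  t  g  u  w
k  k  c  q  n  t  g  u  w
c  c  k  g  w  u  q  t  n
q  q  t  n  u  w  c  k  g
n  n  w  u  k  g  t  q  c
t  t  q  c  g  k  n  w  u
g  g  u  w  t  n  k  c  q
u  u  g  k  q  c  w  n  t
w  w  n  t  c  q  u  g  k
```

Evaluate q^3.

u

q^1 = q
q^2 = q·q = n
q^3 = n·q = u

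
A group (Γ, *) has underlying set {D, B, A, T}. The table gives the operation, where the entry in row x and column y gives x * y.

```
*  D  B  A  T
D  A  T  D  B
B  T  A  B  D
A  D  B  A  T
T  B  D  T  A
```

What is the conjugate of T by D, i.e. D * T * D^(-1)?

T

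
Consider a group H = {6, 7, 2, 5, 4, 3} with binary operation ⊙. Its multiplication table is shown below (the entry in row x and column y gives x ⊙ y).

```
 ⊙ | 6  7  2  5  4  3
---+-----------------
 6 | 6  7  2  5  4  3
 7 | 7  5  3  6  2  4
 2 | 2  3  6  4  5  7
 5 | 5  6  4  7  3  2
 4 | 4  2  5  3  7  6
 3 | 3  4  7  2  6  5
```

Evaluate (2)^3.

2

2^1 = 2
2^2 = 2 ⊙ 2 = 6
2^3 = 6 ⊙ 2 = 2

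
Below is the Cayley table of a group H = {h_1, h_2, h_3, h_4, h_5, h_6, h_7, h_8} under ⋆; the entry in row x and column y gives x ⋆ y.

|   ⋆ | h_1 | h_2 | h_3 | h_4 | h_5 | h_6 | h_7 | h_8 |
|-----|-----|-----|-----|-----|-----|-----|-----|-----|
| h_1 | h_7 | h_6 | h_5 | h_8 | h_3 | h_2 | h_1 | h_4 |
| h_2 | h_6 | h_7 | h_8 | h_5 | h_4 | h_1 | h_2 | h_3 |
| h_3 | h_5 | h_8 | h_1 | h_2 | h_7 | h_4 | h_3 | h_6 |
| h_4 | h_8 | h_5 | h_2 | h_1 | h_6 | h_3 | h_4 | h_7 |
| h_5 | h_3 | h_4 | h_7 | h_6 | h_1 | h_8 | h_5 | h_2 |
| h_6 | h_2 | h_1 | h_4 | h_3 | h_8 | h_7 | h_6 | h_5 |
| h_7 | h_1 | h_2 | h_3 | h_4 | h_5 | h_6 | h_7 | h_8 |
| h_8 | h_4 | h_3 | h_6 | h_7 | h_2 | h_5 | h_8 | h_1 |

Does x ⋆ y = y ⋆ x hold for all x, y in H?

Check whether the table is symmetric across its main diagonal.
Every entry (row x, col y) equals the entry (row y, col x), so H is abelian.

Yes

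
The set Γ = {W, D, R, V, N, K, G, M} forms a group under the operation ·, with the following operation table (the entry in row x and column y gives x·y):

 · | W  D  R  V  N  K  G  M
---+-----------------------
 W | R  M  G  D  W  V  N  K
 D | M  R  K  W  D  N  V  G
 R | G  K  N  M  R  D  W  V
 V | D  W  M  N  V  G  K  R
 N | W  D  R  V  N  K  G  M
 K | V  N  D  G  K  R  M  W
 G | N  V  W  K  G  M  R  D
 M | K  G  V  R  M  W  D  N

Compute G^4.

N

G^1 = G
G^2 = G·G = R
G^3 = R·G = W
G^4 = W·G = N
(Structurally, Γ here is isomorphic to Z_2 x Z_4.)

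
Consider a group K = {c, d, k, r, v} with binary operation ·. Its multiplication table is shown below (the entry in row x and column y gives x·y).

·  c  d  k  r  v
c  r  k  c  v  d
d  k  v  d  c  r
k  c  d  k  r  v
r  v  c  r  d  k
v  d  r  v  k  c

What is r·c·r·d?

d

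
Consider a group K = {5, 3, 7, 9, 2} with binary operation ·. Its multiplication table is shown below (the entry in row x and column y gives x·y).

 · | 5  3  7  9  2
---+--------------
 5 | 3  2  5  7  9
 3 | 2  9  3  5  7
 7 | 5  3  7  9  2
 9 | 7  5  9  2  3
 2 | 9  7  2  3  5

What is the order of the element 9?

5

The identity element is 7 (its row matches the header).
9^1 = 9
9^2 = 9·9 = 2
9^3 = 2·9 = 3
9^4 = 3·9 = 5
9^5 = 5·9 = 7
The first power of 9 equal to the identity is 9^5, so ord(9) = 5.
(Structurally, K here is isomorphic to the cyclic group Z_5.)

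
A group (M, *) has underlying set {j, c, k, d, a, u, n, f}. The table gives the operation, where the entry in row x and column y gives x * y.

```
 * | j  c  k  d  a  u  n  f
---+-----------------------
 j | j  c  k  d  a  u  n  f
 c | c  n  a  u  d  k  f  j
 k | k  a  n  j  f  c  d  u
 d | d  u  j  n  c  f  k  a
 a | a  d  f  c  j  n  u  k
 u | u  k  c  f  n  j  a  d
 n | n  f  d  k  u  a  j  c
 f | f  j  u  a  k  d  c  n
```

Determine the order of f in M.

The identity element is j (its row matches the header).
f^1 = f
f^2 = f * f = n
f^3 = n * f = c
f^4 = c * f = j
The first power of f equal to the identity is f^4, so ord(f) = 4.
(Structurally, M here is isomorphic to Z_2 x Z_4.)

4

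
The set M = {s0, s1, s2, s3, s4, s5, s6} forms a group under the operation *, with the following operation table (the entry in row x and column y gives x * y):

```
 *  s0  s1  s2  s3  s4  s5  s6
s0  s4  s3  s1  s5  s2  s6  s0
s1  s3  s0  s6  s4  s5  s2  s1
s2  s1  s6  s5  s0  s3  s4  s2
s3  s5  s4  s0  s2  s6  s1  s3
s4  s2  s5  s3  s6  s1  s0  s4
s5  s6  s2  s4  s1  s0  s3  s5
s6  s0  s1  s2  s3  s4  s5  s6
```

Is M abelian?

Yes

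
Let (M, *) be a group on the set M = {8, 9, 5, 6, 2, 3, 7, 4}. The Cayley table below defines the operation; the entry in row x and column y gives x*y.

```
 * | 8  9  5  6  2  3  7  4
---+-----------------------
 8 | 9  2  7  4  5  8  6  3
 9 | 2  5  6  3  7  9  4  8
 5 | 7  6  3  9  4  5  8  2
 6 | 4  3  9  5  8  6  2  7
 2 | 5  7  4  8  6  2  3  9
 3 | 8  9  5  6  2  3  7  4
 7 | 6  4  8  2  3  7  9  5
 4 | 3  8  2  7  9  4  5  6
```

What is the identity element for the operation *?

3

The identity e satisfies e*x = x for all x, so its row in the table reproduces the column headers.
Row 3 reads: 8, 9, 5, 6, 2, 3, 7, 4 — exactly the header order. So 3 is the identity.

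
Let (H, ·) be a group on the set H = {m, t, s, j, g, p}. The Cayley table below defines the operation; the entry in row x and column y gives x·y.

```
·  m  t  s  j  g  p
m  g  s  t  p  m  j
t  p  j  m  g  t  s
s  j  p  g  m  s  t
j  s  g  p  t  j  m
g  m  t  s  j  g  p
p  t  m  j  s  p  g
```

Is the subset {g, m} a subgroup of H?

{g, m} contains the identity g.
Checking products: every product of two elements of {g, m} (read from the table) lies in {g, m}, so the set is closed.
In a finite group, a nonempty closed subset is a subgroup. So {g, m} ≤ H.
(Structurally, H here is isomorphic to the symmetric group S_3.)

Yes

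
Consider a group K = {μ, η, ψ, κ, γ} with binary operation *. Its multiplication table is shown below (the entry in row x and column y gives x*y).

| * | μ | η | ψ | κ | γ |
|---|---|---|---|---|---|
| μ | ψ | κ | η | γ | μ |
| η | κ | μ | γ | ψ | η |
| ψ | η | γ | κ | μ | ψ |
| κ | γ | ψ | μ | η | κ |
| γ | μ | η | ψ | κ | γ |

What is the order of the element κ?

The identity element is γ (its row matches the header).
κ^1 = κ
κ^2 = κ*κ = η
κ^3 = η*κ = ψ
κ^4 = ψ*κ = μ
κ^5 = μ*κ = γ
The first power of κ equal to the identity is κ^5, so ord(κ) = 5.

5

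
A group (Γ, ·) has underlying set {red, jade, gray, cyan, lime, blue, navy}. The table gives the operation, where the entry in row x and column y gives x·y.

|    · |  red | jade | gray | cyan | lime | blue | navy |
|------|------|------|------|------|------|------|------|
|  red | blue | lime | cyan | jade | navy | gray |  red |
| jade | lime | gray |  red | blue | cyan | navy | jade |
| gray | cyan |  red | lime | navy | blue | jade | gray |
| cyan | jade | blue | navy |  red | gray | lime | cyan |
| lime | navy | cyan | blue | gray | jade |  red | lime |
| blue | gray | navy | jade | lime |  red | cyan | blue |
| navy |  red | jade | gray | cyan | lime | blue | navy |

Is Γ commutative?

Check whether the table is symmetric across its main diagonal.
Every entry (row x, col y) equals the entry (row y, col x), so Γ is abelian.

Yes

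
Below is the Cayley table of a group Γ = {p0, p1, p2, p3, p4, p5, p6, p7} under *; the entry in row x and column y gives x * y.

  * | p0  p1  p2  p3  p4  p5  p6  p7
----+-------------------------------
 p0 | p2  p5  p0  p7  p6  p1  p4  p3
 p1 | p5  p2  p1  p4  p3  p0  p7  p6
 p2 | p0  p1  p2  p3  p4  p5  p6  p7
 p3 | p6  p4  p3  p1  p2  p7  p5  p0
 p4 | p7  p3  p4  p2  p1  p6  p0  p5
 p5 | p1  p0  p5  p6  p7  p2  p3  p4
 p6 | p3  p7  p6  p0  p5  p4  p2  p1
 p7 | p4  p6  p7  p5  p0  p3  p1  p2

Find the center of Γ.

{p1, p2}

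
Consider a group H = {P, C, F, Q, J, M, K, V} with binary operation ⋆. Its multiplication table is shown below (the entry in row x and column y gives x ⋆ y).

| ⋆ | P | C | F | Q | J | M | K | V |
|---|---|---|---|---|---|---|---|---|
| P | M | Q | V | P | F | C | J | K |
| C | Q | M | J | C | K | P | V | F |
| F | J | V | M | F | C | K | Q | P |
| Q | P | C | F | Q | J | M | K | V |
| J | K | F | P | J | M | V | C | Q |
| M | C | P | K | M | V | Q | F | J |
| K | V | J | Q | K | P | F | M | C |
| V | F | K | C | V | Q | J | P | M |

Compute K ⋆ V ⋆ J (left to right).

K ⋆ V = C
C ⋆ J = K

K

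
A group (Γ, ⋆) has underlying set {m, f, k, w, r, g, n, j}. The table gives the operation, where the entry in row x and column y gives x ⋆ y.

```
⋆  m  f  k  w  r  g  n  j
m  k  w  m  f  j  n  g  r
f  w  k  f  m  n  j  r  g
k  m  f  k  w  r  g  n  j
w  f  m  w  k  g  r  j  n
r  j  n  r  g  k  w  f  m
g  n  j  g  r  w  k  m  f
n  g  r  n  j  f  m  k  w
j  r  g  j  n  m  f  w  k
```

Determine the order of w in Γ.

2

The identity element is k (its row matches the header).
w^1 = w
w^2 = w ⋆ w = k
The first power of w equal to the identity is w^2, so ord(w) = 2.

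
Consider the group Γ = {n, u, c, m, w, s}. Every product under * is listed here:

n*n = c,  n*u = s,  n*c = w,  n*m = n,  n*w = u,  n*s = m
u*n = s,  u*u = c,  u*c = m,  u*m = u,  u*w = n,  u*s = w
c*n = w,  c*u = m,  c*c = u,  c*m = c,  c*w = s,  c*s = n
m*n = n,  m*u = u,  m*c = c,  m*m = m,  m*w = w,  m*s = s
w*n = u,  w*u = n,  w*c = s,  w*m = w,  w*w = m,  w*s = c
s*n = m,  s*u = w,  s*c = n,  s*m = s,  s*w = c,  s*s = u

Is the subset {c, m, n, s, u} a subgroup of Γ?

No

n * c = w, which is not in {c, m, n, s, u}.
The subset is not closed under *, so it is not a subgroup.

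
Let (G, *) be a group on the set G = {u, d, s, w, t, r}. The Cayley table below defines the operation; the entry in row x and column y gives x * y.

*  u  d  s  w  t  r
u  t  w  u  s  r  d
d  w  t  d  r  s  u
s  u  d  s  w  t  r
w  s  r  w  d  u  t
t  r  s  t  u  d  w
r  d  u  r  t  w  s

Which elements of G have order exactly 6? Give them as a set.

{u, w}

Identity is s. Compute the order of each non-identity element by repeated multiplication:
  u: u → t → r → d → w → s  (order 6)
  d: d → t → s  (order 3)
  w: w → d → r → t → u → s  (order 6)
  t: t → d → s  (order 3)
  r: r → s  (order 2)
Elements of order 6: {u, w}.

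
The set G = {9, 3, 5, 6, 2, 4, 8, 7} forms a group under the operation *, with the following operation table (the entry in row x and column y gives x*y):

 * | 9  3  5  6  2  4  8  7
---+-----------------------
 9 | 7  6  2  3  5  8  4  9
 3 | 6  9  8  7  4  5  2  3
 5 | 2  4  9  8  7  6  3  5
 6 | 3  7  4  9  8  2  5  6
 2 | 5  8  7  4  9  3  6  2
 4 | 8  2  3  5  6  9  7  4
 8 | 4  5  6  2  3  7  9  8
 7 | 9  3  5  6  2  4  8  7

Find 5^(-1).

First locate the identity: row 7 matches the header, so 7 is the identity.
Scan row 5 for 7: 5*2 = 7. Hence 5^(-1) = 2.

2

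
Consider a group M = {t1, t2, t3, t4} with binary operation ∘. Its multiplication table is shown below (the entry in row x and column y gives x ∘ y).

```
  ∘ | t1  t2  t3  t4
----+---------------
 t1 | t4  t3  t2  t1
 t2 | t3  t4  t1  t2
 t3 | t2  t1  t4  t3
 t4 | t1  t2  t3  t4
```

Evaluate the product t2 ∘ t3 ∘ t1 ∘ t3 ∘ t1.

t2

t2 ∘ t3 = t1
t1 ∘ t1 = t4
t4 ∘ t3 = t3
t3 ∘ t1 = t2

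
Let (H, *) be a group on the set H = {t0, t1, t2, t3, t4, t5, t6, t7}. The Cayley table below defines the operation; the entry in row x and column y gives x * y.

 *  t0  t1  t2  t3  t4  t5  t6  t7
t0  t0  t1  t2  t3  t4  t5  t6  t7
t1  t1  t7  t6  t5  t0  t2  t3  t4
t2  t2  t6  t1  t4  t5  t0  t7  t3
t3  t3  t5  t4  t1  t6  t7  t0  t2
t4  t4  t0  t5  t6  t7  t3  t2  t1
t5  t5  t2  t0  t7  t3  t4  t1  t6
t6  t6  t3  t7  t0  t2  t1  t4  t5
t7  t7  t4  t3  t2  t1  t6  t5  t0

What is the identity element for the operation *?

The identity e satisfies e * x = x for all x, so its row in the table reproduces the column headers.
Row t0 reads: t0, t1, t2, t3, t4, t5, t6, t7 — exactly the header order. So t0 is the identity.
(Structurally, H here is isomorphic to the cyclic group Z_8.)

t0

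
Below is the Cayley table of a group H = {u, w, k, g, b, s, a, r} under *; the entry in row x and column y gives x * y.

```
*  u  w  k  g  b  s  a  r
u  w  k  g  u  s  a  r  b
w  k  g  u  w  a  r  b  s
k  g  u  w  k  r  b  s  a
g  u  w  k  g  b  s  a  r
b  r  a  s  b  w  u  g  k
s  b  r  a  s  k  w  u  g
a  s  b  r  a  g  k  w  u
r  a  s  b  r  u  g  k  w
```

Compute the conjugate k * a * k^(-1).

The identity is g. In row k, the entry g sits in column u, so k^(-1) = u.
k * a = s
s * u = b

b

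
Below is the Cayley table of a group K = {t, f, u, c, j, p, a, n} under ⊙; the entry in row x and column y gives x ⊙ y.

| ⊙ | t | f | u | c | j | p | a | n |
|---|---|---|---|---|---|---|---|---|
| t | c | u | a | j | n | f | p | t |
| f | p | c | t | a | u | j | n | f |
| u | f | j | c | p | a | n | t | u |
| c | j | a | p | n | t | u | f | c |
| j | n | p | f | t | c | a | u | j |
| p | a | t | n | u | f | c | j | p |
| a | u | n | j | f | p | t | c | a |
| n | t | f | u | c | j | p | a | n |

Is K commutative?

No

j ⊙ a = u but a ⊙ j = p.
Since j and a do not commute, K is not abelian.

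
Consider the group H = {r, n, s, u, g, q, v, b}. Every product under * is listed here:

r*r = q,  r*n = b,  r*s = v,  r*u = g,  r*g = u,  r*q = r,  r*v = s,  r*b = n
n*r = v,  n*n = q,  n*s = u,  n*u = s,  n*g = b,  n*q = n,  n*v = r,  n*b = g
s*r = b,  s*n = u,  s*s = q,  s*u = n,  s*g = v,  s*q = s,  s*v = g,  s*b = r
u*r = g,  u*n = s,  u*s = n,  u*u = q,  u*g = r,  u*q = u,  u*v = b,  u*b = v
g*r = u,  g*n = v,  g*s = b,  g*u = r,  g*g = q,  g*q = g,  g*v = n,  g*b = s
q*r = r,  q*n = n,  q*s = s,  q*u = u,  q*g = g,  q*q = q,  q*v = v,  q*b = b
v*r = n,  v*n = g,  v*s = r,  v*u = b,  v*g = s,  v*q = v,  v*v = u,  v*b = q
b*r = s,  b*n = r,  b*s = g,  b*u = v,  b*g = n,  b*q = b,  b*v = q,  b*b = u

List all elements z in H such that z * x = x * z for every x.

{q, u}

An element z is central iff its row equals its column in the table.
For b: b * n = r ≠ g = n * b, so b ∉ Z.
Checking each element this way leaves Z(H) = {q, u}.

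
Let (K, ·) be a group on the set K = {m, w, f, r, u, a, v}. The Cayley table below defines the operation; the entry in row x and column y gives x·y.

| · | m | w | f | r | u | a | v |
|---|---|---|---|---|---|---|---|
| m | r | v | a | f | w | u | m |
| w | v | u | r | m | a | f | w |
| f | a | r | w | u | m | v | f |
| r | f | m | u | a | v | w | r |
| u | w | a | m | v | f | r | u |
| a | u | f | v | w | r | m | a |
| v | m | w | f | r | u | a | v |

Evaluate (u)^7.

v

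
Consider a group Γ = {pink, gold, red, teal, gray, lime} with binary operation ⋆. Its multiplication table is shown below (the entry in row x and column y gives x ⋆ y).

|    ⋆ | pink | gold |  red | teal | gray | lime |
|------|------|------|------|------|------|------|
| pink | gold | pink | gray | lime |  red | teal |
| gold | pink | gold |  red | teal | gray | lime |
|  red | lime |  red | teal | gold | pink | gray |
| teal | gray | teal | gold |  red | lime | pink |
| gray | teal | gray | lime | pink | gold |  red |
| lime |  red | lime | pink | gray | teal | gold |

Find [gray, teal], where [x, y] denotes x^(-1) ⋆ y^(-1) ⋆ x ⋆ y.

red

Identity is gold; from the table gray^(-1) = gray and teal^(-1) = red.
gray ⋆ red = lime
lime ⋆ gray = teal
teal ⋆ teal = red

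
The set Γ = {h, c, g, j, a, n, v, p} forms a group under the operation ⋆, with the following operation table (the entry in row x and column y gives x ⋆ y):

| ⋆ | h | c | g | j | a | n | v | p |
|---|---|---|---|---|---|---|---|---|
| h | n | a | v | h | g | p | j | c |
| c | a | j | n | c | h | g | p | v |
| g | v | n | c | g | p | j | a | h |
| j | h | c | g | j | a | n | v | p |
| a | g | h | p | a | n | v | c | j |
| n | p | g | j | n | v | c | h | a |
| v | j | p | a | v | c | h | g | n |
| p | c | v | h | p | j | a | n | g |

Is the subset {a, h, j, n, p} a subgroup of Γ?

No

p ⋆ p = g, which is not in {a, h, j, n, p}.
The subset is not closed under ⋆, so it is not a subgroup.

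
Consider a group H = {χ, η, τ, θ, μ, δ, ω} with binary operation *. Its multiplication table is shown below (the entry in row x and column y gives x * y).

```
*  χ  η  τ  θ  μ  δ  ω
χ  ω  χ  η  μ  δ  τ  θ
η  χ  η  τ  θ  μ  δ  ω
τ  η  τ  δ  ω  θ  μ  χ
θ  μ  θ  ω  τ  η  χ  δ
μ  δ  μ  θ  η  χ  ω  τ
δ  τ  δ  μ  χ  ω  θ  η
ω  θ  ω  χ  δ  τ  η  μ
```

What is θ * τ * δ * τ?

θ * τ = ω
ω * δ = η
η * τ = τ

τ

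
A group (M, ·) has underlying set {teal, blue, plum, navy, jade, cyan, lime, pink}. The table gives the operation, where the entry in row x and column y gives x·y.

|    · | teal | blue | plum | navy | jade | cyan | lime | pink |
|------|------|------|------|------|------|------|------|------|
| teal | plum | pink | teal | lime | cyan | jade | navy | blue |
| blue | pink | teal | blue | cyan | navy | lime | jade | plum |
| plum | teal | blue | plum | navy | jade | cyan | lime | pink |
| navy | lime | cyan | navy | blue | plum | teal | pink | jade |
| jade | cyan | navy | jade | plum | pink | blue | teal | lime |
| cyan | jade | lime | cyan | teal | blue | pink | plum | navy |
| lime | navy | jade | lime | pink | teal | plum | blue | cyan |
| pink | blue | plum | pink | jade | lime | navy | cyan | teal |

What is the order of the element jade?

The identity element is plum (its row matches the header).
jade^1 = jade
jade^2 = jade·jade = pink
jade^3 = pink·jade = lime
jade^4 = lime·jade = teal
jade^5 = teal·jade = cyan
jade^6 = cyan·jade = blue
jade^7 = blue·jade = navy
jade^8 = navy·jade = plum
The first power of jade equal to the identity is jade^8, so ord(jade) = 8.

8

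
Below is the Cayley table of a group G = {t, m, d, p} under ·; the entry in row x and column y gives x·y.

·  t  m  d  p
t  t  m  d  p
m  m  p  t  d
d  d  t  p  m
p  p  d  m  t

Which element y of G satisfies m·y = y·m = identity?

First locate the identity: row t matches the header, so t is the identity.
Scan row m for t: m·d = t. Hence m^(-1) = d.

d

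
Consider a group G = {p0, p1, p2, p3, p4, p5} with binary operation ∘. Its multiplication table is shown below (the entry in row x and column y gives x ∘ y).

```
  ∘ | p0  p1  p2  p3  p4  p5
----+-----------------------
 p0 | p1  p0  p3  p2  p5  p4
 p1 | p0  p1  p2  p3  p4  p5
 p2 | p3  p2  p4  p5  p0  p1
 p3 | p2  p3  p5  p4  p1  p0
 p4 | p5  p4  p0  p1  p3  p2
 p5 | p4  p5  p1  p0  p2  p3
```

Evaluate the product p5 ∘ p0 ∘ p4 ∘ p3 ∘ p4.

p3

p5 ∘ p0 = p4
p4 ∘ p4 = p3
p3 ∘ p3 = p4
p4 ∘ p4 = p3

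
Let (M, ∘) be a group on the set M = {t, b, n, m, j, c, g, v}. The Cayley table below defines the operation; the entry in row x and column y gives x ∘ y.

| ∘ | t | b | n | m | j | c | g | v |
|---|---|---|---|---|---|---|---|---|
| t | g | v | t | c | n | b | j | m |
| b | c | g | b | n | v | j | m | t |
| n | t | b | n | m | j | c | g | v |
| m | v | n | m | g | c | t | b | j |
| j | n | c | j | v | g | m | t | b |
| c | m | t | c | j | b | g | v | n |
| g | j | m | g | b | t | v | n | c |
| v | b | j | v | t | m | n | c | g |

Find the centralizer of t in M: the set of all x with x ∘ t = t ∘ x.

Compare row t with column t entry by entry.
j ∘ t = n = t ∘ j, so j commutes with t.
c ∘ t = m but t ∘ c = b, so c does not.
Collecting the elements that commute with t: C(t) = {g, j, n, t}.

{g, j, n, t}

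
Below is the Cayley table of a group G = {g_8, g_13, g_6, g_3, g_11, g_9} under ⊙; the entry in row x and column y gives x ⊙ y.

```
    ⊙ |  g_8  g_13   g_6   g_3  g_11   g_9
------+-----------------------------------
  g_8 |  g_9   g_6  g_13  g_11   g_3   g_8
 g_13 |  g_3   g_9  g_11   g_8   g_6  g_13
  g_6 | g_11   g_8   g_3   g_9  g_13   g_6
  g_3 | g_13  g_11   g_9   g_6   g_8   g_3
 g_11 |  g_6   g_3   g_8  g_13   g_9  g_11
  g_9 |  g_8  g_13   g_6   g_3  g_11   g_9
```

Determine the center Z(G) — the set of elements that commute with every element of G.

An element z is central iff its row equals its column in the table.
For g_3: g_3 ⊙ g_13 = g_11 ≠ g_8 = g_13 ⊙ g_3, so g_3 ∉ Z.
Checking each element this way leaves Z(G) = {g_9}.

{g_9}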